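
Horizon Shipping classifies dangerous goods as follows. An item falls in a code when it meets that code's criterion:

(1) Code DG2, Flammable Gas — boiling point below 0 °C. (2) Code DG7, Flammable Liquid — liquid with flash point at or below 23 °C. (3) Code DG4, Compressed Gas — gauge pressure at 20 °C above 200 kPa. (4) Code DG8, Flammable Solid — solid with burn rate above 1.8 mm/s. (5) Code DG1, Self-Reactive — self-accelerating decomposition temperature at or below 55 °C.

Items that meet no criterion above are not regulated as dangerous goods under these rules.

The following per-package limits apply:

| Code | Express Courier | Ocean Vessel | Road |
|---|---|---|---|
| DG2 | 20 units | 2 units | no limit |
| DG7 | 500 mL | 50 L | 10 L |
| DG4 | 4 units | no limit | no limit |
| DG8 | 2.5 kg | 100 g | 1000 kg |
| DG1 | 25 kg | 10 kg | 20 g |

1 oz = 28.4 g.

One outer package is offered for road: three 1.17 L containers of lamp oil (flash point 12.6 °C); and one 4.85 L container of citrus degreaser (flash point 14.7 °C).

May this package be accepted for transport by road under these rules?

Yes

The lamp oil has flash point 12.6 °C, which is ≤ 23 °C, so it is Code DG7 (Flammable Liquid).
With flash point 14.7 °C (≤ 23 °C), the citrus degreaser falls in Code DG7.
Total Code DG7: (three 1.17 L containers = 3.51 L) + 4.85 L = 8.36 L.
8.36 L is within the road limit of 10 L for Code DG7.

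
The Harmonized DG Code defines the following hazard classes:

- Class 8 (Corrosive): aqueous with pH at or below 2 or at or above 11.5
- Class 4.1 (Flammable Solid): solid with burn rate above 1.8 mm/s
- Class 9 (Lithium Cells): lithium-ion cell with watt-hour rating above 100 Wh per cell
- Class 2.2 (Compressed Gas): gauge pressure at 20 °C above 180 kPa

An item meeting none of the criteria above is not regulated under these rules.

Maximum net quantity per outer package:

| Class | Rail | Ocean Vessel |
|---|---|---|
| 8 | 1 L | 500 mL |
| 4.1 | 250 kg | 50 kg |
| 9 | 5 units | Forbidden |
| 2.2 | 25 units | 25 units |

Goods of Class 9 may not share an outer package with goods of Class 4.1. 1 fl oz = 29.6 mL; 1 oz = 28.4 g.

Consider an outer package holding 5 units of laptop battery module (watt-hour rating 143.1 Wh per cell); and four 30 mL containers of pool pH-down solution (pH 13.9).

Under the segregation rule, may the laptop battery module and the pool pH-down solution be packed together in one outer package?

Yes

Laptop battery module: watt-hour rating 143.1 Wh per cell > 100 Wh per cell → Class 9 (Lithium Cells).
pH 13.9 meets the Class 8 criterion (Corrosive), so the pool pH-down solution is Class 8.
No segregation rule bars Class 9 with Class 8.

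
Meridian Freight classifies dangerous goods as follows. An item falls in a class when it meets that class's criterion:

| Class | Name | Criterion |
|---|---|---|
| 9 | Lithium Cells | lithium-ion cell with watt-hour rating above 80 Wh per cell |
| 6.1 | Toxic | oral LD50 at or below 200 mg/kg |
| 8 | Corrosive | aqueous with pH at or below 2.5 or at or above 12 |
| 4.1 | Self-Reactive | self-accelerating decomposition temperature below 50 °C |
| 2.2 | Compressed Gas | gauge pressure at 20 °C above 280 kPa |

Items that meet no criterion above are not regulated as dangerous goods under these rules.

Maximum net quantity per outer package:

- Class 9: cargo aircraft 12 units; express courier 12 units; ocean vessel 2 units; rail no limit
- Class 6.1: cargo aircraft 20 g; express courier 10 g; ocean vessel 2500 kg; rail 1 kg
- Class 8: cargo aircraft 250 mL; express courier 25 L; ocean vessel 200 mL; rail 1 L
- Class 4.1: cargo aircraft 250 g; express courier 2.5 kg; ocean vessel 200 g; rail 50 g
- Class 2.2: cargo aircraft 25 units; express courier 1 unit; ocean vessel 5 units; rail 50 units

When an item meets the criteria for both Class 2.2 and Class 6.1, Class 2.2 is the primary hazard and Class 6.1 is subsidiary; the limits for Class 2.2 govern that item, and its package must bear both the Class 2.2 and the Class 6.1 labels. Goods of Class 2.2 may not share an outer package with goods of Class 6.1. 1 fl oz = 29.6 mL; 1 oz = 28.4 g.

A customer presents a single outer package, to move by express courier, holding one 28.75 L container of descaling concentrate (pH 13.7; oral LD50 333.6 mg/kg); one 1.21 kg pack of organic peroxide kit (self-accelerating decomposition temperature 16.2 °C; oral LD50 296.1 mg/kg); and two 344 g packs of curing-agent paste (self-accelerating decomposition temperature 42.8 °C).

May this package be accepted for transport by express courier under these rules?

No

The descaling concentrate has pH 13.7, which is ≥ 12, so it is Class 8 (Corrosive).
Self-accelerating decomposition temperature 16.2 °C meets the Class 4.1 criterion (Self-Reactive), so the organic peroxide kit is Class 4.1.
With self-accelerating decomposition temperature 42.8 °C (< 50 °C), the curing-agent paste falls in Class 4.1.
Total Class 4.1: 1.21 kg + (two 344 g packs = 688 g) = 1.898 kg.
1.898 kg ≤ 2.5 kg (express courier limit, Class 4.1) — within limit.
Class 8 quantity: 28.75 L.
That exceeds the Class 8 express courier limit of 25 L.
The segregation rule (Class 2.2 with Class 6.1) does not apply to Class 4.1 with Class 8.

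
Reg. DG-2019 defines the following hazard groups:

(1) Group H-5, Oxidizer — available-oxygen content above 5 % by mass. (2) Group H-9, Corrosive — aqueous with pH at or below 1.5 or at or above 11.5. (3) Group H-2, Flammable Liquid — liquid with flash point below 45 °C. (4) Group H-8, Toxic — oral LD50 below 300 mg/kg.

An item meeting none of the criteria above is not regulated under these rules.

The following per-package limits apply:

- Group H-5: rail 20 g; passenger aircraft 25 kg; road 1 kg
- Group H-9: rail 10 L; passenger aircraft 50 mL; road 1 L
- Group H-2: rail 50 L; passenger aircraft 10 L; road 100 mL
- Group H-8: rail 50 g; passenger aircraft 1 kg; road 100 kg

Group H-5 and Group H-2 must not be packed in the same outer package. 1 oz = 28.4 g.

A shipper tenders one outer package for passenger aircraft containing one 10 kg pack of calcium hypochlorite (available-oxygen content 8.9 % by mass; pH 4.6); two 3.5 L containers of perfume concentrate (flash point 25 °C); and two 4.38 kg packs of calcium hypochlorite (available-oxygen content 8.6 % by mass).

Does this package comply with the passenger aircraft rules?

Calcium hypochlorite: available-oxygen content 8.9 % by mass > 5 % by mass → Group H-5 (Oxidizer).
Perfume concentrate: flash point 25 °C < 45 °C → Group H-2 (Flammable Liquid).
With available-oxygen content 8.6 % by mass (> 5 % by mass), the calcium hypochlorite falls in Group H-5.
Group H-5 net quantity: 10 kg + (two 4.38 kg packs = 8.76 kg) = 18.76 kg.
18.76 kg ≤ 25 kg (passenger aircraft limit, Group H-5) — within limit.
Group H-2 quantity: two 3.5 L containers = 7 L.
7 L ≤ 10 L (passenger aircraft limit, Group H-2) — within limit.
Group H-5 and Group H-2 may not share an outer package.

No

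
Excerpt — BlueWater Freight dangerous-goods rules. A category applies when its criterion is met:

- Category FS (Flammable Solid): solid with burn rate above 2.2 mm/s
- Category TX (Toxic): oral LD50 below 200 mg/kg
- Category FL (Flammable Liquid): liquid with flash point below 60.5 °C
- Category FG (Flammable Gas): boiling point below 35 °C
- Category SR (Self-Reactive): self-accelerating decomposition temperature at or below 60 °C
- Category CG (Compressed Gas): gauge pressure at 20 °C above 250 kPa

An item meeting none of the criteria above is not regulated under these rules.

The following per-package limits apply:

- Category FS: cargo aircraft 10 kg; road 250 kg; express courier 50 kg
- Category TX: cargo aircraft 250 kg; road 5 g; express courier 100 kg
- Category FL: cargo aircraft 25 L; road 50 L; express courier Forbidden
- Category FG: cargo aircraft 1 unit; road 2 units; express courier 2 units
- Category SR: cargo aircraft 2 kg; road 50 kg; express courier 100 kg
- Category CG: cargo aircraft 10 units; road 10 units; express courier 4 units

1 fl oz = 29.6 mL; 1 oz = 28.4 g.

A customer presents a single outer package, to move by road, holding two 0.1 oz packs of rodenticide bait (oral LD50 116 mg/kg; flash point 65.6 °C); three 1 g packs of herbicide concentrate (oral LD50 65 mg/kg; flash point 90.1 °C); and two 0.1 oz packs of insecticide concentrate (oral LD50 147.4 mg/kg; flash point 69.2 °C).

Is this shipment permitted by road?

No

With oral LD50 116 mg/kg (< 200 mg/kg), the rodenticide bait falls in Category TX.
With oral LD50 65 mg/kg (< 200 mg/kg), the herbicide concentrate falls in Category TX.
Oral LD50 147.4 mg/kg meets the Category TX criterion (Toxic), so the insecticide concentrate is Category TX.
Category TX net quantity: (two 0.1 oz packs = 5.68 g) + (three 1 g packs = 3 g) + (two 0.1 oz packs = 5.68 g) = 14.36 g.
That exceeds the Category TX road limit of 5 g.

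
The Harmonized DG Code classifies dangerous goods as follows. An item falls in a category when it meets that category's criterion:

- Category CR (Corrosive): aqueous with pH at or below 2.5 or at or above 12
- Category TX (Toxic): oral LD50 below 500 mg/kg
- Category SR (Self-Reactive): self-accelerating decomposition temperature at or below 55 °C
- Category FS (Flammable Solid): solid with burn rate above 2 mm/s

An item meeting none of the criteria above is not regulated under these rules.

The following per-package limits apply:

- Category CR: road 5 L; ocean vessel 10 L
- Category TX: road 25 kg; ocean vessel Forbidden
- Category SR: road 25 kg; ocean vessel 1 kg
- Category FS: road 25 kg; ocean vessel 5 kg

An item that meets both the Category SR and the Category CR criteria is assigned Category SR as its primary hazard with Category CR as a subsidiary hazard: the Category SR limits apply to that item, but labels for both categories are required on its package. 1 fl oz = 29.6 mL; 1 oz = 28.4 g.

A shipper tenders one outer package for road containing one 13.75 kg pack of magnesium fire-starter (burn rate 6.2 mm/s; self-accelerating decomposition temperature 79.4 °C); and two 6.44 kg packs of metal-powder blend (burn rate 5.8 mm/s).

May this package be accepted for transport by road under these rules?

With burn rate 6.2 mm/s (> 2 mm/s), the magnesium fire-starter falls in Category FS.
With burn rate 5.8 mm/s (> 2 mm/s), the metal-powder blend falls in Category FS.
Category FS net quantity: 13.75 kg + (two 6.44 kg packs = 12.88 kg) = 26.63 kg.
26.63 kg exceeds the road limit of 25 kg for Category FS.

No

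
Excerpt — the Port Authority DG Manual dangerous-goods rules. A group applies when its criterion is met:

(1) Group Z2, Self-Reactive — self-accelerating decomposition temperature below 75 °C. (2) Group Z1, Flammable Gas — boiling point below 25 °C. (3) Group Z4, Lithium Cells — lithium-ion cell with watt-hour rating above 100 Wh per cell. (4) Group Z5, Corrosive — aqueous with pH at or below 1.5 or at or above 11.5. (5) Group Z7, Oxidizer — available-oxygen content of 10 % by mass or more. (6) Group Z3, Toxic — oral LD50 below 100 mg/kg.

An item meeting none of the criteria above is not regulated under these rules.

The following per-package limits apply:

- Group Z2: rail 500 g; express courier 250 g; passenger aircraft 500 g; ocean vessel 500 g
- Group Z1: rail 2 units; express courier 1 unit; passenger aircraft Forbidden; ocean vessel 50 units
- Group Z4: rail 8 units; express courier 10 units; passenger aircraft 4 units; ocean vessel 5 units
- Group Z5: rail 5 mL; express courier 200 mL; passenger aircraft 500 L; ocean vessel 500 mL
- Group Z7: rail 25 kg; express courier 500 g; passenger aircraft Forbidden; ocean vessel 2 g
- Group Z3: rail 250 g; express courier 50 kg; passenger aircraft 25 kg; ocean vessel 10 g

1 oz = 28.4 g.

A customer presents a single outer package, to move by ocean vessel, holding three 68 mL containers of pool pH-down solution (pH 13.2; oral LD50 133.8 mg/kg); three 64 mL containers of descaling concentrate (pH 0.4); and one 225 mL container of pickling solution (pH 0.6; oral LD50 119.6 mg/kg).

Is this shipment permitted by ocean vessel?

No

The pool pH-down solution has pH 13.2, which is ≥ 11.5, so it is Group Z5 (Corrosive).
pH 0.4 meets the Group Z5 criterion (Corrosive), so the descaling concentrate is Group Z5.
The pickling solution has pH 0.6, which is ≤ 1.5, so it is Group Z5 (Corrosive).
Total Group Z5: (three 68 mL containers = 204 mL) + (three 64 mL containers = 192 mL) + 225 mL = 621 mL.
That exceeds the Group Z5 ocean vessel limit of 500 mL.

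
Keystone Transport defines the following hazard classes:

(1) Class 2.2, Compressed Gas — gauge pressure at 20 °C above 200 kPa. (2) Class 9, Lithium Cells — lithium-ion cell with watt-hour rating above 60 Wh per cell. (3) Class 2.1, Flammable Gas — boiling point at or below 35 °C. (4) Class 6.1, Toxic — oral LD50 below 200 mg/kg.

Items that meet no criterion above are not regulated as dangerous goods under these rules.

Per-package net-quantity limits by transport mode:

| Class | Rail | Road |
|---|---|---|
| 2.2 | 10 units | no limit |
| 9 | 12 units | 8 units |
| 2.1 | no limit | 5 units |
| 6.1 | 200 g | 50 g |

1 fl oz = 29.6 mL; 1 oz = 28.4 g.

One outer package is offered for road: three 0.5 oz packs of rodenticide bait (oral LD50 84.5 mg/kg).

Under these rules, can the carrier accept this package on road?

Yes

Oral LD50 84.5 mg/kg meets the Class 6.1 criterion (Toxic), so the rodenticide bait is Class 6.1.
Class 6.1 quantity: three 0.5 oz packs = 42.6 g.
42.6 g ≤ 50 g (road limit, Class 6.1) — within limit.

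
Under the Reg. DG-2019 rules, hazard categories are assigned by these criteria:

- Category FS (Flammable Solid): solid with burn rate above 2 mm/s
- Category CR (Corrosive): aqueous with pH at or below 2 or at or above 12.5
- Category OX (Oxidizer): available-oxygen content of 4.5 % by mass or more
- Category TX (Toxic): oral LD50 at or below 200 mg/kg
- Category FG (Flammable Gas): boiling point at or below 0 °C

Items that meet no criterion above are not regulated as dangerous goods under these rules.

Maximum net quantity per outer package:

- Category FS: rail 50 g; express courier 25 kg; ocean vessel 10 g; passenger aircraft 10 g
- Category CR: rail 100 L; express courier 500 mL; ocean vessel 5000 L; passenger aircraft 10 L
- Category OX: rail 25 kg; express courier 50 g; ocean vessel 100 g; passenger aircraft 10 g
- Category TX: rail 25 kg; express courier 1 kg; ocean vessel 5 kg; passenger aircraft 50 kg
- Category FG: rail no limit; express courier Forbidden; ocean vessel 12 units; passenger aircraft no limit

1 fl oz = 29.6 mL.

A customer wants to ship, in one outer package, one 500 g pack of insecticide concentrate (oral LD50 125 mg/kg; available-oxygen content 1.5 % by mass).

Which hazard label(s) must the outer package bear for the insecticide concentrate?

Oral LD50 125 mg/kg meets the Category TX criterion (Toxic), so the insecticide concentrate is Category TX.
Only the Category TX label is required.

Category TX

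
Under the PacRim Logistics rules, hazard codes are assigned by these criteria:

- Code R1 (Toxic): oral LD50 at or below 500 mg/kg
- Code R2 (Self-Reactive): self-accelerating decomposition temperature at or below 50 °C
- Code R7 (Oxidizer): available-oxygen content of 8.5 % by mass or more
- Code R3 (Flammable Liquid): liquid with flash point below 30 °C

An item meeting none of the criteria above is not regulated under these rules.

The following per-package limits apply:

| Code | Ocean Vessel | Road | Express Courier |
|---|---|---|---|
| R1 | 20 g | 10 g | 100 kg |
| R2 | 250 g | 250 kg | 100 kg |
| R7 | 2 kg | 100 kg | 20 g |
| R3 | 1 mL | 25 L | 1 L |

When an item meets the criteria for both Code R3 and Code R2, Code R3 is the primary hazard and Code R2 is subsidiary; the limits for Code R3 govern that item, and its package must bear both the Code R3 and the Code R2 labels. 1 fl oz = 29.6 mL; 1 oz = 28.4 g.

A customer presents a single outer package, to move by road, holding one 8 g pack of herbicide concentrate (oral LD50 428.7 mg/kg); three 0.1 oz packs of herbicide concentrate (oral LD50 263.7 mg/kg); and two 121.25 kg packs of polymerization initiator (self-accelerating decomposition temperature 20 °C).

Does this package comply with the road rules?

No

With oral LD50 428.7 mg/kg (≤ 500 mg/kg), the herbicide concentrate falls in Code R1.
Herbicide concentrate: oral LD50 263.7 mg/kg ≤ 500 mg/kg → Code R1 (Toxic).
Self-accelerating decomposition temperature 20 °C meets the Code R2 criterion (Self-Reactive), so the polymerization initiator is Code R2.
Total Code R1: 8 g + (three 0.1 oz packs = 8.52 g) = 16.52 g.
16.52 g > 10 g (road limit, Code R1) — over the limit.
Code R2 quantity: two 121.25 kg packs = 242.5 kg.
That is within the Code R2 road limit of 250 kg.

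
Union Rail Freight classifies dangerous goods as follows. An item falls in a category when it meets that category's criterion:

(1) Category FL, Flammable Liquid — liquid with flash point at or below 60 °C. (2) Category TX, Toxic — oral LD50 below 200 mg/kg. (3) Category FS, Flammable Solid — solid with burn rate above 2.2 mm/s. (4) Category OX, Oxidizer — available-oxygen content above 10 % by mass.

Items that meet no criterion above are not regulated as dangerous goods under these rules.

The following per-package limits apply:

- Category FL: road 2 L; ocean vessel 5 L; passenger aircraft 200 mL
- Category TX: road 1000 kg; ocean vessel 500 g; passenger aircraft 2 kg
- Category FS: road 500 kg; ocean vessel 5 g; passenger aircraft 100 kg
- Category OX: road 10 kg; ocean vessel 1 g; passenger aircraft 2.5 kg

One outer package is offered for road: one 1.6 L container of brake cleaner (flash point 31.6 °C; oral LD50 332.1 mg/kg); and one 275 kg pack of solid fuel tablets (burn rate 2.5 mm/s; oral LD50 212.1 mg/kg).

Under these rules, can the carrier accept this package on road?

The brake cleaner has flash point 31.6 °C, which is ≤ 60 °C, so it is Category FL (Flammable Liquid).
The solid fuel tablets have burn rate 2.5 mm/s, which is > 2.2 mm/s, so they are Category FS (Flammable Solid).
Category FL quantity: 1.6 L.
1.6 L is within the road limit of 2 L for Category FL.
Category FS quantity: 275 kg.
That is within the Category FS road limit of 500 kg.
Every hazard category is within its road limit and no segregation rule is violated.

Yes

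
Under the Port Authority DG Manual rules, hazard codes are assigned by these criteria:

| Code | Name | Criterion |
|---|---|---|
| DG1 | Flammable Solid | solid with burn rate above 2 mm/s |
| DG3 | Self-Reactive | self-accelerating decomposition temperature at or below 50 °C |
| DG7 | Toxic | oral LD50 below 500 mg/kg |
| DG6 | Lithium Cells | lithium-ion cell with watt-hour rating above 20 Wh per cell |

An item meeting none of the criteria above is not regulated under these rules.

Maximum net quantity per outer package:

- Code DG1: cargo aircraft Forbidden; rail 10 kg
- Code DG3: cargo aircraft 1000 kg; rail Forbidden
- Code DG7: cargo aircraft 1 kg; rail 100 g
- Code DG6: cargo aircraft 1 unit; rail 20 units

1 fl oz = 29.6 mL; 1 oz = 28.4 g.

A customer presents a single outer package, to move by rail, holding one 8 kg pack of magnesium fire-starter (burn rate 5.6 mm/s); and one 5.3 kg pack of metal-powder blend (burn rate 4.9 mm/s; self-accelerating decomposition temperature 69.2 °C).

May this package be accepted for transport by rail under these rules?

The magnesium fire-starter has burn rate 5.6 mm/s, which is > 2 mm/s, so it is Code DG1 (Flammable Solid).
Burn rate 4.9 mm/s meets the Code DG1 criterion (Flammable Solid), so the metal-powder blend is Code DG1.
Total Code DG1: 8 kg + 5.3 kg = 13.3 kg.
13.3 kg > 10 kg (rail limit, Code DG1) — over the limit.

No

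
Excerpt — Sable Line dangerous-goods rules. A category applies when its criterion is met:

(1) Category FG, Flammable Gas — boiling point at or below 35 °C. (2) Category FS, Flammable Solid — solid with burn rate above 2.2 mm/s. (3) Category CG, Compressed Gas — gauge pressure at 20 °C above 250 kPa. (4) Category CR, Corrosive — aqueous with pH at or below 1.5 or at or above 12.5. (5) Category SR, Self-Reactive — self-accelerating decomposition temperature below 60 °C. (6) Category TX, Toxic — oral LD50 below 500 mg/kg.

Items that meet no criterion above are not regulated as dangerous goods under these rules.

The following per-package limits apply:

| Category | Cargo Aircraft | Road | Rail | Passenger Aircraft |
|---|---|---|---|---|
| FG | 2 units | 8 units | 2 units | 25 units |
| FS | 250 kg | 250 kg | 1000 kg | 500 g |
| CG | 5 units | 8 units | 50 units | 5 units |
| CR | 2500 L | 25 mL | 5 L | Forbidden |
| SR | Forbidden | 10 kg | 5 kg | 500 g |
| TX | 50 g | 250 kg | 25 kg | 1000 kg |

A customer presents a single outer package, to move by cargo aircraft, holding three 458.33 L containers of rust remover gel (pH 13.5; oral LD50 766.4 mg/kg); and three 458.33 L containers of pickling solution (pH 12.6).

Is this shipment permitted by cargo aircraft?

No

pH 13.5 meets the Category CR criterion (Corrosive), so the rust remover gel is Category CR.
With pH 12.6 (≥ 12.5), the pickling solution falls in Category CR.
Total Category CR: (three 458.33 L containers = 1374.99 L) + (three 458.33 L containers = 1374.99 L) = 2749.98 L.
That exceeds the Category CR cargo aircraft limit of 2500 L.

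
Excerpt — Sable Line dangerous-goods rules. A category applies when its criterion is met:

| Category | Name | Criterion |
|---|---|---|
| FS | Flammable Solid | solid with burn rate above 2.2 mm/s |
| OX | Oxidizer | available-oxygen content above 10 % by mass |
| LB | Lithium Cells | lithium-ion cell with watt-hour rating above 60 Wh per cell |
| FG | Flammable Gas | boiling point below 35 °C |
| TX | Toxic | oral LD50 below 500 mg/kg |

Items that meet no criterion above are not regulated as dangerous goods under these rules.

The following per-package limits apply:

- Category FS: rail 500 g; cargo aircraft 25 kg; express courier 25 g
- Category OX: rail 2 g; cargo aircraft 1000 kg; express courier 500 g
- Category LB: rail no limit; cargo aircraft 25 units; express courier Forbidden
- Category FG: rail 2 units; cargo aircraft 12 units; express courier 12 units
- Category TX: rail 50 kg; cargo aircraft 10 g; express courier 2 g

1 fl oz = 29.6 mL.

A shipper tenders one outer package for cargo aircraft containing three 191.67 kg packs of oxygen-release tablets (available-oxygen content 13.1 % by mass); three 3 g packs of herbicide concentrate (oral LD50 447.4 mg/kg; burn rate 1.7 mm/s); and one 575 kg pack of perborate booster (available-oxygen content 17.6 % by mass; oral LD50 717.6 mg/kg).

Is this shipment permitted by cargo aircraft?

Available-oxygen content 13.1 % by mass meets the Category OX criterion (Oxidizer), so the oxygen-release tablets are Category OX.
With oral LD50 447.4 mg/kg (< 500 mg/kg), the herbicide concentrate falls in Category TX.
With available-oxygen content 17.6 % by mass (> 10 % by mass), the perborate booster falls in Category OX.
Category OX net quantity: (three 191.67 kg packs = 575.01 kg) + 575 kg = 1150.01 kg.
That exceeds the Category OX cargo aircraft limit of 1000 kg.
Category TX quantity: three 3 g packs = 9 g.
That is within the Category TX cargo aircraft limit of 10 g.

No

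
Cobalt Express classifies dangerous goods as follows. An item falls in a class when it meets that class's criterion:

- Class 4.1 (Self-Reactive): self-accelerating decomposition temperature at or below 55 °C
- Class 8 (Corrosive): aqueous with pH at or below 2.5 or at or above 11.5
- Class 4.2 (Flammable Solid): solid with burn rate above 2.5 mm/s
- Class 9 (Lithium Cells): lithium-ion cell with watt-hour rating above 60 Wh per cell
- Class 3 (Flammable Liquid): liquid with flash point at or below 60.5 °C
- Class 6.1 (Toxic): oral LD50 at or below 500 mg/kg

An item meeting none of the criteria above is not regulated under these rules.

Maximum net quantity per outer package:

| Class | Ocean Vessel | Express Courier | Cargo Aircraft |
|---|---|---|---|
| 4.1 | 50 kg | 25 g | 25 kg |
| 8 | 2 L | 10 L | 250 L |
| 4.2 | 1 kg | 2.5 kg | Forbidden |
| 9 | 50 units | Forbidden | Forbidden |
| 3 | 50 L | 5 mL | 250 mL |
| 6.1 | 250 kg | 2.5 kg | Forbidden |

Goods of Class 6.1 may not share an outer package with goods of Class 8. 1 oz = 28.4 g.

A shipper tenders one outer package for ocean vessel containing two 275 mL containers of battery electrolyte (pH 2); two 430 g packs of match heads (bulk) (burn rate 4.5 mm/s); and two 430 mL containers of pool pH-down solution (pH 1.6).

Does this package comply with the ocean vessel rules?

With pH 2 (≤ 2.5), the battery electrolyte falls in Class 8.
With burn rate 4.5 mm/s (> 2.5 mm/s), the match heads (bulk) fall in Class 4.2.
With pH 1.6 (≤ 2.5), the pool pH-down solution falls in Class 8.
Class 8 net quantity: (two 275 mL containers = 550 mL) + (two 430 mL containers = 860 mL) = 1.41 L.
1.41 L is within the ocean vessel limit of 2 L for Class 8.
Class 4.2 quantity: two 430 g packs = 860 g.
860 g ≤ 1 kg (ocean vessel limit, Class 4.2) — within limit.
The segregation rule (Class 6.1 with Class 8) does not apply to Class 8 with Class 4.2.
Every hazard class is within its ocean vessel limit and no segregation rule is violated.

Yes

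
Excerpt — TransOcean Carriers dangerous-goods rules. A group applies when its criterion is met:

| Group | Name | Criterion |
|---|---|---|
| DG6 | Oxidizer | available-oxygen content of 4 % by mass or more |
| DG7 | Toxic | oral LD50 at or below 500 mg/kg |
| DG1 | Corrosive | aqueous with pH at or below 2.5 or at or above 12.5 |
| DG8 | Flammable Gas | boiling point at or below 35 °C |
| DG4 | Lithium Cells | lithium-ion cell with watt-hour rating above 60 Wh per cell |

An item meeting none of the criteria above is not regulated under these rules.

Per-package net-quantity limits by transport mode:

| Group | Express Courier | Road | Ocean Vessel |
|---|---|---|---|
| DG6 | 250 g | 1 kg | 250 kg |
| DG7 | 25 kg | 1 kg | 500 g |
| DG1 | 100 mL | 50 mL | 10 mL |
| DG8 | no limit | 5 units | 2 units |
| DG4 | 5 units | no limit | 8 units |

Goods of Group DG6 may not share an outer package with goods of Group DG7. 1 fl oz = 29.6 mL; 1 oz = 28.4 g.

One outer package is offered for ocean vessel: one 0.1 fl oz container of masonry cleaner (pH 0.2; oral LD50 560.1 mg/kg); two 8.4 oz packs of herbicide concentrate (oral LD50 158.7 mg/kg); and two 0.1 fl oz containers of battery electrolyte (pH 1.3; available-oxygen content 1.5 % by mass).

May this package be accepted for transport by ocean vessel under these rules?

Masonry cleaner: pH 0.2 ≤ 2.5 → Group DG1 (Corrosive).
Herbicide concentrate: oral LD50 158.7 mg/kg ≤ 500 mg/kg → Group DG7 (Toxic).
Battery electrolyte: pH 1.3 ≤ 2.5 → Group DG1 (Corrosive).
Total Group DG1: (one 0.1 fl oz container = 2.96 mL) + (two 0.1 fl oz containers = 5.92 mL) = 8.88 mL.
That is within the Group DG1 ocean vessel limit of 10 mL.
Group DG7 quantity: two 8.4 oz packs = 477.12 g.
That is within the Group DG7 ocean vessel limit of 500 g.
The segregation rule (Group DG6 with Group DG7) does not apply to Group DG1 with Group DG7.
Every hazard group is within its ocean vessel limit and no segregation rule is violated.

Yes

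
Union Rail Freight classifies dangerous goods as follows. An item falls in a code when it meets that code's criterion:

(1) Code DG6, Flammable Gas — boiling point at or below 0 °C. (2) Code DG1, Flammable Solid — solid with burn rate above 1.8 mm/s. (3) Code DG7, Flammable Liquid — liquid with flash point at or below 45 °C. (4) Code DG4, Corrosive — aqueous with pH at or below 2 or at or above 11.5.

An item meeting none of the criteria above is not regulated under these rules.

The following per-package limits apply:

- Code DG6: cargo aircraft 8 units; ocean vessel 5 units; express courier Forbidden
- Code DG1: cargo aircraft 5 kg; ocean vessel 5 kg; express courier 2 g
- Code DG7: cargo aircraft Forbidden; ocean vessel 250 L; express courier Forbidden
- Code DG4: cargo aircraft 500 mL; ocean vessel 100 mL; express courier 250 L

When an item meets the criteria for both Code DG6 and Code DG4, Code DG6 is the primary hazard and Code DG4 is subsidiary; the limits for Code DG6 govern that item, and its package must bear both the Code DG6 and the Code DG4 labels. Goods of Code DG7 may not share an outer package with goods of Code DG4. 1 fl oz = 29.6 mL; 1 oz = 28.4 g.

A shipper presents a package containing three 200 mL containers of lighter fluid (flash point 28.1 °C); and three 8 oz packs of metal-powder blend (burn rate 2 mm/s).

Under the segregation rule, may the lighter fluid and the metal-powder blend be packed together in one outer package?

Yes

Flash point 28.1 °C meets the Code DG7 criterion (Flammable Liquid), so the lighter fluid is Code DG7.
Metal-powder blend: burn rate 2 mm/s > 1.8 mm/s → Code DG1 (Flammable Solid).
No segregation rule bars Code DG7 with Code DG1.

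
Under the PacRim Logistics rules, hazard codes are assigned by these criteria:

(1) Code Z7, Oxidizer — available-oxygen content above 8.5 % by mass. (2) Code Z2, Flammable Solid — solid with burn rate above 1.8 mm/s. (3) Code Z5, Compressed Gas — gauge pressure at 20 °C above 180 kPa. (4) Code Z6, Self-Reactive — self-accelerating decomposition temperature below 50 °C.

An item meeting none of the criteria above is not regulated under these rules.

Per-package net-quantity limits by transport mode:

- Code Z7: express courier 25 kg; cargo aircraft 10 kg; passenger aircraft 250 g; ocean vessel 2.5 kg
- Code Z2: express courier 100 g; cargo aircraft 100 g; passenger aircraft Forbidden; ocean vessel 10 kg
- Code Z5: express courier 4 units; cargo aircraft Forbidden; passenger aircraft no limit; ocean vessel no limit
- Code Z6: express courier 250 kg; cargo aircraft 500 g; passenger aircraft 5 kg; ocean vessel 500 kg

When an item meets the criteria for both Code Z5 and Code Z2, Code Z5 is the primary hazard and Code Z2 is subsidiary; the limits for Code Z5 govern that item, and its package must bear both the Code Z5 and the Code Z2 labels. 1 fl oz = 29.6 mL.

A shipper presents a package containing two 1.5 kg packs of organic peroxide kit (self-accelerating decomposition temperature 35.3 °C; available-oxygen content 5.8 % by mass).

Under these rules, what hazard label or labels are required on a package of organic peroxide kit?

Code Z6

Organic peroxide kit: self-accelerating decomposition temperature 35.3 °C < 50 °C → Code Z6 (Self-Reactive).
Only the Code Z6 label is required.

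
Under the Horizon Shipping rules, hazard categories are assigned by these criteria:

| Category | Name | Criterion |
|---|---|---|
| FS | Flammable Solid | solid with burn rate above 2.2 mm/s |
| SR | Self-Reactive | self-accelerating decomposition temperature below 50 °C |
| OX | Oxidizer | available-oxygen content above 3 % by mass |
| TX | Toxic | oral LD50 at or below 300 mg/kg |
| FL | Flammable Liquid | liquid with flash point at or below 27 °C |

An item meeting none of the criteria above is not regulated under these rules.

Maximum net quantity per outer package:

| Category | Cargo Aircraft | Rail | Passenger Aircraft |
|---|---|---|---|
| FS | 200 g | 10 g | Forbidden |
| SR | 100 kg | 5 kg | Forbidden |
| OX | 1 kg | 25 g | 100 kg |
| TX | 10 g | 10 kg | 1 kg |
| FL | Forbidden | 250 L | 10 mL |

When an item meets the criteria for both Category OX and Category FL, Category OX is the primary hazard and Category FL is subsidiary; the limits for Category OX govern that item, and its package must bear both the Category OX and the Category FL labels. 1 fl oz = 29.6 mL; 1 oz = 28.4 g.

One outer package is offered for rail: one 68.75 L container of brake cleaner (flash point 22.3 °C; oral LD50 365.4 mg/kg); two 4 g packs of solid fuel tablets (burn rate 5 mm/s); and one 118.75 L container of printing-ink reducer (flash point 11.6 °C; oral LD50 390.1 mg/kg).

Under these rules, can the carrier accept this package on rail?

Yes

Flash point 22.3 °C meets the Category FL criterion (Flammable Liquid), so the brake cleaner is Category FL.
Solid fuel tablets: burn rate 5 mm/s > 2.2 mm/s → Category FS (Flammable Solid).
Flash point 11.6 °C meets the Category FL criterion (Flammable Liquid), so the printing-ink reducer is Category FL.
Category FL net quantity: 68.75 L + 118.75 L = 187.5 L.
187.5 L is within the rail limit of 250 L for Category FL.
Category FS quantity: two 4 g packs = 8 g.
That is within the Category FS rail limit of 10 g.
Every hazard category is within its rail limit and no segregation rule is violated.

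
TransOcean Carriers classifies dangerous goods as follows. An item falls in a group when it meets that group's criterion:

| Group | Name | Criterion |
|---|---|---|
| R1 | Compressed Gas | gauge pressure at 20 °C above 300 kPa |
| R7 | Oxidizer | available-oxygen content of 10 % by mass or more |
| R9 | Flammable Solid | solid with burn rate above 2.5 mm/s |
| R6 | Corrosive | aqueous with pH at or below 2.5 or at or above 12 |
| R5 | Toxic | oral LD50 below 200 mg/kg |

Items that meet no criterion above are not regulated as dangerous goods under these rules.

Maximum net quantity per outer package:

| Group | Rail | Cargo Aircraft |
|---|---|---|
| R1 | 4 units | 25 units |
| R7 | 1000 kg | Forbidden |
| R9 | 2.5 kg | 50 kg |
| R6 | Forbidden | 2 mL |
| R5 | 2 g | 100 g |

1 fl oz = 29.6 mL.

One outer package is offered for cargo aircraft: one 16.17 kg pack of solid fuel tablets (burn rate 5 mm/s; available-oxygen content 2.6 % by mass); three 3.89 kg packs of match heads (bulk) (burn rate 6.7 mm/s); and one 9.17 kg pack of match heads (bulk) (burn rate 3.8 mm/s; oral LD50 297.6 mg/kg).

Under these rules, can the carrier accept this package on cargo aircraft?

Burn rate 5 mm/s meets the Group R9 criterion (Flammable Solid), so the solid fuel tablets are Group R9.
Burn rate 6.7 mm/s meets the Group R9 criterion (Flammable Solid), so the match heads (bulk) are Group R9.
Match heads (bulk): burn rate 3.8 mm/s > 2.5 mm/s → Group R9 (Flammable Solid).
Total Group R9: 16.17 kg + (three 3.89 kg packs = 11.67 kg) + 9.17 kg = 37.01 kg.
37.01 kg is within the cargo aircraft limit of 50 kg for Group R9.

Yes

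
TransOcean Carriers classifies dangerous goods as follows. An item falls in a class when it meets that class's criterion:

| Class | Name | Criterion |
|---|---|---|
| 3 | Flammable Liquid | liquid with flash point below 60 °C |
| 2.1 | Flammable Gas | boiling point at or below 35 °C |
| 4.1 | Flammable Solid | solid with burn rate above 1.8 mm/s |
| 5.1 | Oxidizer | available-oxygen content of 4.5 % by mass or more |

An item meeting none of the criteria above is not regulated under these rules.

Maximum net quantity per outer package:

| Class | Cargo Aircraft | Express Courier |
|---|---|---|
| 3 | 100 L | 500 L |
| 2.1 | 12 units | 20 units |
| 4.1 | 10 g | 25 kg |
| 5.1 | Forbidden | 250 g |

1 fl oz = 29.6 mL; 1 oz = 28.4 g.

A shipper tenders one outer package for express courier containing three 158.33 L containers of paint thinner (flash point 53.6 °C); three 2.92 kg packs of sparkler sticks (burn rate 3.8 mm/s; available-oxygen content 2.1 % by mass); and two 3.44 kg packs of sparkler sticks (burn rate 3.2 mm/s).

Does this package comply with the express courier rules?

With flash point 53.6 °C (< 60 °C), the paint thinner falls in Class 3.
With burn rate 3.8 mm/s (> 1.8 mm/s), the sparkler sticks fall in Class 4.1.
With burn rate 3.2 mm/s (> 1.8 mm/s), the sparkler sticks fall in Class 4.1.
Class 3 quantity: three 158.33 L containers = 474.99 L.
474.99 L is within the express courier limit of 500 L for Class 3.
Class 4.1 net quantity: (three 2.92 kg packs = 8.76 kg) + (two 3.44 kg packs = 6.88 kg) = 15.64 kg.
That is within the Class 4.1 express courier limit of 25 kg.
Every hazard class is within its express courier limit and no segregation rule is violated.

Yes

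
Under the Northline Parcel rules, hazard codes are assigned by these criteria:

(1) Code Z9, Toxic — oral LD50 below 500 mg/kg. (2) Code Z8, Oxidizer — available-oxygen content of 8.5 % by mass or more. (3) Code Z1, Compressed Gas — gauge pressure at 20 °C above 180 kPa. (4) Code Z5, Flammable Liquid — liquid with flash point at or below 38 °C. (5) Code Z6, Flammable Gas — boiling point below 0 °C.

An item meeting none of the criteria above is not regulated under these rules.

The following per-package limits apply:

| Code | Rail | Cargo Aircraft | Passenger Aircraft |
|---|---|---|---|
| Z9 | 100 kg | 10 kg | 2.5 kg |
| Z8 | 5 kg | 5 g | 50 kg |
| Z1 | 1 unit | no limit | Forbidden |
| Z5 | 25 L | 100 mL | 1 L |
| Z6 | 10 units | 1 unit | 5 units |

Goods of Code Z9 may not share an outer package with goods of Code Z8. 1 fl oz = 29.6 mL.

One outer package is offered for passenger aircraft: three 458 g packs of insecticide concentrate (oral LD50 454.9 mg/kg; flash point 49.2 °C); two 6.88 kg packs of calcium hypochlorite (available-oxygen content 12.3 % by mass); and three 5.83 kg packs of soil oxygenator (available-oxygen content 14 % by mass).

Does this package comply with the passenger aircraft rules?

No

With oral LD50 454.9 mg/kg (< 500 mg/kg), the insecticide concentrate falls in Code Z9.
Available-oxygen content 12.3 % by mass meets the Code Z8 criterion (Oxidizer), so the calcium hypochlorite is Code Z8.
Soil oxygenator: available-oxygen content 14 % by mass ≥ 8.5 % by mass → Code Z8 (Oxidizer).
Code Z9 quantity: three 458 g packs = 1.374 kg.
1.374 kg ≤ 2.5 kg (passenger aircraft limit, Code Z9) — within limit.
Code Z8 net quantity: (two 6.88 kg packs = 13.76 kg) + (three 5.83 kg packs = 17.49 kg) = 31.25 kg.
31.25 kg ≤ 50 kg (passenger aircraft limit, Code Z8) — within limit.
Code Z9 and Code Z8 may not share an outer package.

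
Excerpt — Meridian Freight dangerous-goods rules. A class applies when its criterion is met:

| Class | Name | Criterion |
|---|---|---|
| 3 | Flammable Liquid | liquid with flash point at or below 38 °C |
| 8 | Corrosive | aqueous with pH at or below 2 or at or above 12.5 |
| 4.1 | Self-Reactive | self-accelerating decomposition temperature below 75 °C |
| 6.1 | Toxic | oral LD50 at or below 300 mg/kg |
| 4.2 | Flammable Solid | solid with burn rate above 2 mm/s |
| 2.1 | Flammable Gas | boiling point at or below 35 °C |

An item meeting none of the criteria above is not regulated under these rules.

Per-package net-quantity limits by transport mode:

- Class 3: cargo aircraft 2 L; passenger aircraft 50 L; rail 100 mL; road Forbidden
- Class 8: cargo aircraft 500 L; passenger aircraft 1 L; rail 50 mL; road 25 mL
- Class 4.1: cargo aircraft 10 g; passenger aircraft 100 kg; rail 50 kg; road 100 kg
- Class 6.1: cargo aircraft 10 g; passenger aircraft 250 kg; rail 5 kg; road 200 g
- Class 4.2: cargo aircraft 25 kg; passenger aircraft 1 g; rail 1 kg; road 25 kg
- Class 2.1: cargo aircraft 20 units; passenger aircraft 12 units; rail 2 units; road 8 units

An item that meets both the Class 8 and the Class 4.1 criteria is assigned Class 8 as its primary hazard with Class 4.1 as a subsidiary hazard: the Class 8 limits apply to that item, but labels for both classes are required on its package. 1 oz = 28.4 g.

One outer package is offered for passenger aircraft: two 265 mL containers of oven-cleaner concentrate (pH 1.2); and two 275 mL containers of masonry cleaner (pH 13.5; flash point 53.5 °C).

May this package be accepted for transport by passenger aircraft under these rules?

The oven-cleaner concentrate has pH 1.2, which is ≤ 2, so it is Class 8 (Corrosive).
With pH 13.5 (≥ 12.5), the masonry cleaner falls in Class 8.
Total Class 8: (two 265 mL containers = 530 mL) + (two 275 mL containers = 550 mL) = 1.08 L.
That exceeds the Class 8 passenger aircraft limit of 1 L.

No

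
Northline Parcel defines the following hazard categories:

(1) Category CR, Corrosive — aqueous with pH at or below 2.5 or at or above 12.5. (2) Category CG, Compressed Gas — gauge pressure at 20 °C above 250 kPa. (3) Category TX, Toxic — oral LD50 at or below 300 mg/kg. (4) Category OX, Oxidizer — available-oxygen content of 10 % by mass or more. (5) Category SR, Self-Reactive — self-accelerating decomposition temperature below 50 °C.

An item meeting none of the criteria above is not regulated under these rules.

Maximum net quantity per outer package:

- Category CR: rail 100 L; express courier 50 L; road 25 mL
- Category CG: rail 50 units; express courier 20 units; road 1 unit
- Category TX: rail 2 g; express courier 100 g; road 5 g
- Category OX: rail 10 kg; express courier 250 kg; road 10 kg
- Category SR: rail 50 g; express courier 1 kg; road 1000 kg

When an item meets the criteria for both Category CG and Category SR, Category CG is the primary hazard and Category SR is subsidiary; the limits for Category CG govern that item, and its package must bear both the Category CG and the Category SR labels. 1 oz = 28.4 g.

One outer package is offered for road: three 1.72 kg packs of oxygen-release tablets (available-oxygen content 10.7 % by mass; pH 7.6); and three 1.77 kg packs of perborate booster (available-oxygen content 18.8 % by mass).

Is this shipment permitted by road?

No

The oxygen-release tablets have available-oxygen content 10.7 % by mass, which is ≥ 10 % by mass, so they are Category OX (Oxidizer).
The perborate booster has available-oxygen content 18.8 % by mass, which is ≥ 10 % by mass, so it is Category OX (Oxidizer).
Category OX net quantity: (three 1.72 kg packs = 5.16 kg) + (three 1.77 kg packs = 5.31 kg) = 10.47 kg.
10.47 kg exceeds the road limit of 10 kg for Category OX.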